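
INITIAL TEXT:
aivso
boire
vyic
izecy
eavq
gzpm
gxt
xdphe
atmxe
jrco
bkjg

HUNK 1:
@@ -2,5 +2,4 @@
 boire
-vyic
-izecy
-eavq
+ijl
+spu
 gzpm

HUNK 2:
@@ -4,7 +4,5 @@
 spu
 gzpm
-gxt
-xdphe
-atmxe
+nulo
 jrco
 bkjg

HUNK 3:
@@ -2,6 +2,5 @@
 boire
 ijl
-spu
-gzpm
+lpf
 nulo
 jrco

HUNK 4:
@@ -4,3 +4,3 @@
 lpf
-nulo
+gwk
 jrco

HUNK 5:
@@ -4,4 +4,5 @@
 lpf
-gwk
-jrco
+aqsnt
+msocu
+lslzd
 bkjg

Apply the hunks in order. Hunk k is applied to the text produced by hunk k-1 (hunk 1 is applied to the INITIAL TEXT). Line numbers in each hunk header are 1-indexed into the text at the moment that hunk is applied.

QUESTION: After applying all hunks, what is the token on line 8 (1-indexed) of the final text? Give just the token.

Answer: bkjg

Derivation:
Hunk 1: at line 2 remove [vyic,izecy,eavq] add [ijl,spu] -> 10 lines: aivso boire ijl spu gzpm gxt xdphe atmxe jrco bkjg
Hunk 2: at line 4 remove [gxt,xdphe,atmxe] add [nulo] -> 8 lines: aivso boire ijl spu gzpm nulo jrco bkjg
Hunk 3: at line 2 remove [spu,gzpm] add [lpf] -> 7 lines: aivso boire ijl lpf nulo jrco bkjg
Hunk 4: at line 4 remove [nulo] add [gwk] -> 7 lines: aivso boire ijl lpf gwk jrco bkjg
Hunk 5: at line 4 remove [gwk,jrco] add [aqsnt,msocu,lslzd] -> 8 lines: aivso boire ijl lpf aqsnt msocu lslzd bkjg
Final line 8: bkjg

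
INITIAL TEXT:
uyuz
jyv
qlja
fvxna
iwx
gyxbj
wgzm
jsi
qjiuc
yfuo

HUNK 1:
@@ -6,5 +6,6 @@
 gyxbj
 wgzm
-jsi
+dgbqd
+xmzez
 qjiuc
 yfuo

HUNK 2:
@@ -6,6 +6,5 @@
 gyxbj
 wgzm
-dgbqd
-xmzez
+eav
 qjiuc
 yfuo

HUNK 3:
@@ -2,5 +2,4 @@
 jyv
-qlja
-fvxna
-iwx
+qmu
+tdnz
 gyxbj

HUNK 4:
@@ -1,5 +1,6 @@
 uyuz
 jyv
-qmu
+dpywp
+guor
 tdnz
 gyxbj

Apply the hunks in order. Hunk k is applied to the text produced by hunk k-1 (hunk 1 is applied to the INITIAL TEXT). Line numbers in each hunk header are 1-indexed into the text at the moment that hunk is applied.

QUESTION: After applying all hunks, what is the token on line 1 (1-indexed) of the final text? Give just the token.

Hunk 1: at line 6 remove [jsi] add [dgbqd,xmzez] -> 11 lines: uyuz jyv qlja fvxna iwx gyxbj wgzm dgbqd xmzez qjiuc yfuo
Hunk 2: at line 6 remove [dgbqd,xmzez] add [eav] -> 10 lines: uyuz jyv qlja fvxna iwx gyxbj wgzm eav qjiuc yfuo
Hunk 3: at line 2 remove [qlja,fvxna,iwx] add [qmu,tdnz] -> 9 lines: uyuz jyv qmu tdnz gyxbj wgzm eav qjiuc yfuo
Hunk 4: at line 1 remove [qmu] add [dpywp,guor] -> 10 lines: uyuz jyv dpywp guor tdnz gyxbj wgzm eav qjiuc yfuo
Final line 1: uyuz

Answer: uyuz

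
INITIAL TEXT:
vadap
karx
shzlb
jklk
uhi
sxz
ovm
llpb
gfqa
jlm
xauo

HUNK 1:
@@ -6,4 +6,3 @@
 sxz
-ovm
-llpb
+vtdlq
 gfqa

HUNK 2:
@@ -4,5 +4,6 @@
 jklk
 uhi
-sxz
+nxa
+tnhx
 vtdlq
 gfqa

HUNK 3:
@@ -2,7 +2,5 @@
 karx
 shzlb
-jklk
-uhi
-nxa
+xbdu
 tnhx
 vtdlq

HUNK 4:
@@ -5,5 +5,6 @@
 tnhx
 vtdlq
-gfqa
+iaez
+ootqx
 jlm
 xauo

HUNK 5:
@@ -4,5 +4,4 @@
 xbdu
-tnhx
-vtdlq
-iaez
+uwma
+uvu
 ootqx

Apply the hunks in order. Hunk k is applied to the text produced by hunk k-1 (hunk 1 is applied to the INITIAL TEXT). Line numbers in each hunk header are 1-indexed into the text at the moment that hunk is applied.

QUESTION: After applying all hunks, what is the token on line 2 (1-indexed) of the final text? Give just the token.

Answer: karx

Derivation:
Hunk 1: at line 6 remove [ovm,llpb] add [vtdlq] -> 10 lines: vadap karx shzlb jklk uhi sxz vtdlq gfqa jlm xauo
Hunk 2: at line 4 remove [sxz] add [nxa,tnhx] -> 11 lines: vadap karx shzlb jklk uhi nxa tnhx vtdlq gfqa jlm xauo
Hunk 3: at line 2 remove [jklk,uhi,nxa] add [xbdu] -> 9 lines: vadap karx shzlb xbdu tnhx vtdlq gfqa jlm xauo
Hunk 4: at line 5 remove [gfqa] add [iaez,ootqx] -> 10 lines: vadap karx shzlb xbdu tnhx vtdlq iaez ootqx jlm xauo
Hunk 5: at line 4 remove [tnhx,vtdlq,iaez] add [uwma,uvu] -> 9 lines: vadap karx shzlb xbdu uwma uvu ootqx jlm xauo
Final line 2: karx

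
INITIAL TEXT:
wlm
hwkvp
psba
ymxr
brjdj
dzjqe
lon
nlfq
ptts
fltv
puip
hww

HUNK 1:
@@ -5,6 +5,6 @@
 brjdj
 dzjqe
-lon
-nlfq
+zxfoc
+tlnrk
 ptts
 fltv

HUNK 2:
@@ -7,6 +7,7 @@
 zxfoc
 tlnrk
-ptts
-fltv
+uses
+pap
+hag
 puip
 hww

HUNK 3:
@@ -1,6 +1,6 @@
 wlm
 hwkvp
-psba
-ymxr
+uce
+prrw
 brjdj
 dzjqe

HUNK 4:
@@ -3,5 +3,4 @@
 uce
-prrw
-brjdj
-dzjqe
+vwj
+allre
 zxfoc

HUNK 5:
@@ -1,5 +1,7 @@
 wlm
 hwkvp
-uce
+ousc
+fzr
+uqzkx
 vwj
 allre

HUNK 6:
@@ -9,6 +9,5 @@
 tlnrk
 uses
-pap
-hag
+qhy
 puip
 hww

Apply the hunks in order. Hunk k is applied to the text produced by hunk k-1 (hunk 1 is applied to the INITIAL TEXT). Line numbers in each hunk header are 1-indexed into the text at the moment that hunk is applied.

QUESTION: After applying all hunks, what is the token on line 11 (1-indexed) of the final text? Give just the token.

Hunk 1: at line 5 remove [lon,nlfq] add [zxfoc,tlnrk] -> 12 lines: wlm hwkvp psba ymxr brjdj dzjqe zxfoc tlnrk ptts fltv puip hww
Hunk 2: at line 7 remove [ptts,fltv] add [uses,pap,hag] -> 13 lines: wlm hwkvp psba ymxr brjdj dzjqe zxfoc tlnrk uses pap hag puip hww
Hunk 3: at line 1 remove [psba,ymxr] add [uce,prrw] -> 13 lines: wlm hwkvp uce prrw brjdj dzjqe zxfoc tlnrk uses pap hag puip hww
Hunk 4: at line 3 remove [prrw,brjdj,dzjqe] add [vwj,allre] -> 12 lines: wlm hwkvp uce vwj allre zxfoc tlnrk uses pap hag puip hww
Hunk 5: at line 1 remove [uce] add [ousc,fzr,uqzkx] -> 14 lines: wlm hwkvp ousc fzr uqzkx vwj allre zxfoc tlnrk uses pap hag puip hww
Hunk 6: at line 9 remove [pap,hag] add [qhy] -> 13 lines: wlm hwkvp ousc fzr uqzkx vwj allre zxfoc tlnrk uses qhy puip hww
Final line 11: qhy

Answer: qhy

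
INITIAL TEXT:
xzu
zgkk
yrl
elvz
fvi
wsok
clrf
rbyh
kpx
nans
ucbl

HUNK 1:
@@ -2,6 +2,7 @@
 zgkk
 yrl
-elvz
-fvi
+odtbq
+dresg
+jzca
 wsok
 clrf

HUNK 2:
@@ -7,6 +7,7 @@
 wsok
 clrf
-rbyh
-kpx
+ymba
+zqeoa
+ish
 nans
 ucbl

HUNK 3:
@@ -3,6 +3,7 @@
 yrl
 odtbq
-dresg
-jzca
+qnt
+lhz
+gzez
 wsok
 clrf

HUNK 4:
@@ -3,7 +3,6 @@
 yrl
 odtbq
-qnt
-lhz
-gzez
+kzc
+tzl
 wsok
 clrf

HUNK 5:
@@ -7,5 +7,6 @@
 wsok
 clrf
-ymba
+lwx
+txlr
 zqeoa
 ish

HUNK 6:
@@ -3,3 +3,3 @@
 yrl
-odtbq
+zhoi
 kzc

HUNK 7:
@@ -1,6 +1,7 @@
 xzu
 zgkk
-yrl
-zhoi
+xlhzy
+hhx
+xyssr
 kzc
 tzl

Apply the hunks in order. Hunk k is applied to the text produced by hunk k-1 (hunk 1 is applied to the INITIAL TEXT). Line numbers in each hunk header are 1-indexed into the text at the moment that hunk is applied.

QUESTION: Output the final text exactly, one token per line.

Hunk 1: at line 2 remove [elvz,fvi] add [odtbq,dresg,jzca] -> 12 lines: xzu zgkk yrl odtbq dresg jzca wsok clrf rbyh kpx nans ucbl
Hunk 2: at line 7 remove [rbyh,kpx] add [ymba,zqeoa,ish] -> 13 lines: xzu zgkk yrl odtbq dresg jzca wsok clrf ymba zqeoa ish nans ucbl
Hunk 3: at line 3 remove [dresg,jzca] add [qnt,lhz,gzez] -> 14 lines: xzu zgkk yrl odtbq qnt lhz gzez wsok clrf ymba zqeoa ish nans ucbl
Hunk 4: at line 3 remove [qnt,lhz,gzez] add [kzc,tzl] -> 13 lines: xzu zgkk yrl odtbq kzc tzl wsok clrf ymba zqeoa ish nans ucbl
Hunk 5: at line 7 remove [ymba] add [lwx,txlr] -> 14 lines: xzu zgkk yrl odtbq kzc tzl wsok clrf lwx txlr zqeoa ish nans ucbl
Hunk 6: at line 3 remove [odtbq] add [zhoi] -> 14 lines: xzu zgkk yrl zhoi kzc tzl wsok clrf lwx txlr zqeoa ish nans ucbl
Hunk 7: at line 1 remove [yrl,zhoi] add [xlhzy,hhx,xyssr] -> 15 lines: xzu zgkk xlhzy hhx xyssr kzc tzl wsok clrf lwx txlr zqeoa ish nans ucbl

Answer: xzu
zgkk
xlhzy
hhx
xyssr
kzc
tzl
wsok
clrf
lwx
txlr
zqeoa
ish
nans
ucbl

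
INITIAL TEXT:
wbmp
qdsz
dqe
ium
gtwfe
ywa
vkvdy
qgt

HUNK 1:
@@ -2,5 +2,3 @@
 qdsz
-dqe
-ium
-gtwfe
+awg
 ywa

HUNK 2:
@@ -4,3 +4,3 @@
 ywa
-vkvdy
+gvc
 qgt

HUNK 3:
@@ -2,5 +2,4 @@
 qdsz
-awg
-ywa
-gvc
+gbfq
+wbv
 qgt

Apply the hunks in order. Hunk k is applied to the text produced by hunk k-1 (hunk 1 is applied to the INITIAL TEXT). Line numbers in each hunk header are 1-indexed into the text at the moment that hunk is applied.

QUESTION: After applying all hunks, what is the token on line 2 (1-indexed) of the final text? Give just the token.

Answer: qdsz

Derivation:
Hunk 1: at line 2 remove [dqe,ium,gtwfe] add [awg] -> 6 lines: wbmp qdsz awg ywa vkvdy qgt
Hunk 2: at line 4 remove [vkvdy] add [gvc] -> 6 lines: wbmp qdsz awg ywa gvc qgt
Hunk 3: at line 2 remove [awg,ywa,gvc] add [gbfq,wbv] -> 5 lines: wbmp qdsz gbfq wbv qgt
Final line 2: qdsz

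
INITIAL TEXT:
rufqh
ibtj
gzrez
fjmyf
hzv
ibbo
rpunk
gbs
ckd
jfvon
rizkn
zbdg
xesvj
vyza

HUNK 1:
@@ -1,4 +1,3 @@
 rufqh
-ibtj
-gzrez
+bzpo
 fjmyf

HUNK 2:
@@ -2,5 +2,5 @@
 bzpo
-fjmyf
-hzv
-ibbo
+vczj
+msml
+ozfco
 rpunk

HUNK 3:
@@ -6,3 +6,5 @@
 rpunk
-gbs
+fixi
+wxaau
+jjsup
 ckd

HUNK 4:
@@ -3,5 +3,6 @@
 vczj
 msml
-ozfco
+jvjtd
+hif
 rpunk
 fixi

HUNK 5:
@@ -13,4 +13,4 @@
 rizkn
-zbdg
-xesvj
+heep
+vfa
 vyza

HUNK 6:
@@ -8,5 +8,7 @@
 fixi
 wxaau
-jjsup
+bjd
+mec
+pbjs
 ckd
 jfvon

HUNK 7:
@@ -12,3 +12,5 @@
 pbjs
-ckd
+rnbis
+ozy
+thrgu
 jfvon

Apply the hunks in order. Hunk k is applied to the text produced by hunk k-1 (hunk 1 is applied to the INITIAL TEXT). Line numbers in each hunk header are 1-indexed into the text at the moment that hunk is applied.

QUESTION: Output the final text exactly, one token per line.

Answer: rufqh
bzpo
vczj
msml
jvjtd
hif
rpunk
fixi
wxaau
bjd
mec
pbjs
rnbis
ozy
thrgu
jfvon
rizkn
heep
vfa
vyza

Derivation:
Hunk 1: at line 1 remove [ibtj,gzrez] add [bzpo] -> 13 lines: rufqh bzpo fjmyf hzv ibbo rpunk gbs ckd jfvon rizkn zbdg xesvj vyza
Hunk 2: at line 2 remove [fjmyf,hzv,ibbo] add [vczj,msml,ozfco] -> 13 lines: rufqh bzpo vczj msml ozfco rpunk gbs ckd jfvon rizkn zbdg xesvj vyza
Hunk 3: at line 6 remove [gbs] add [fixi,wxaau,jjsup] -> 15 lines: rufqh bzpo vczj msml ozfco rpunk fixi wxaau jjsup ckd jfvon rizkn zbdg xesvj vyza
Hunk 4: at line 3 remove [ozfco] add [jvjtd,hif] -> 16 lines: rufqh bzpo vczj msml jvjtd hif rpunk fixi wxaau jjsup ckd jfvon rizkn zbdg xesvj vyza
Hunk 5: at line 13 remove [zbdg,xesvj] add [heep,vfa] -> 16 lines: rufqh bzpo vczj msml jvjtd hif rpunk fixi wxaau jjsup ckd jfvon rizkn heep vfa vyza
Hunk 6: at line 8 remove [jjsup] add [bjd,mec,pbjs] -> 18 lines: rufqh bzpo vczj msml jvjtd hif rpunk fixi wxaau bjd mec pbjs ckd jfvon rizkn heep vfa vyza
Hunk 7: at line 12 remove [ckd] add [rnbis,ozy,thrgu] -> 20 lines: rufqh bzpo vczj msml jvjtd hif rpunk fixi wxaau bjd mec pbjs rnbis ozy thrgu jfvon rizkn heep vfa vyza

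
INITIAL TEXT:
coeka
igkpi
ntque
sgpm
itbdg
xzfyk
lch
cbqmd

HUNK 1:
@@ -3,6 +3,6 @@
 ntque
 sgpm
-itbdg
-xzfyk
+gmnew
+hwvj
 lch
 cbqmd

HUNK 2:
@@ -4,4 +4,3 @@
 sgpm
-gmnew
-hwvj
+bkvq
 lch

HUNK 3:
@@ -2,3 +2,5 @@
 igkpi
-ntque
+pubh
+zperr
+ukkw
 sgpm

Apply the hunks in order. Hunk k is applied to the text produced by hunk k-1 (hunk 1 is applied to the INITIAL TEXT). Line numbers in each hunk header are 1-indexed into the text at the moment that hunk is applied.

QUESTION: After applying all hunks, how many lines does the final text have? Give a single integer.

Answer: 9

Derivation:
Hunk 1: at line 3 remove [itbdg,xzfyk] add [gmnew,hwvj] -> 8 lines: coeka igkpi ntque sgpm gmnew hwvj lch cbqmd
Hunk 2: at line 4 remove [gmnew,hwvj] add [bkvq] -> 7 lines: coeka igkpi ntque sgpm bkvq lch cbqmd
Hunk 3: at line 2 remove [ntque] add [pubh,zperr,ukkw] -> 9 lines: coeka igkpi pubh zperr ukkw sgpm bkvq lch cbqmd
Final line count: 9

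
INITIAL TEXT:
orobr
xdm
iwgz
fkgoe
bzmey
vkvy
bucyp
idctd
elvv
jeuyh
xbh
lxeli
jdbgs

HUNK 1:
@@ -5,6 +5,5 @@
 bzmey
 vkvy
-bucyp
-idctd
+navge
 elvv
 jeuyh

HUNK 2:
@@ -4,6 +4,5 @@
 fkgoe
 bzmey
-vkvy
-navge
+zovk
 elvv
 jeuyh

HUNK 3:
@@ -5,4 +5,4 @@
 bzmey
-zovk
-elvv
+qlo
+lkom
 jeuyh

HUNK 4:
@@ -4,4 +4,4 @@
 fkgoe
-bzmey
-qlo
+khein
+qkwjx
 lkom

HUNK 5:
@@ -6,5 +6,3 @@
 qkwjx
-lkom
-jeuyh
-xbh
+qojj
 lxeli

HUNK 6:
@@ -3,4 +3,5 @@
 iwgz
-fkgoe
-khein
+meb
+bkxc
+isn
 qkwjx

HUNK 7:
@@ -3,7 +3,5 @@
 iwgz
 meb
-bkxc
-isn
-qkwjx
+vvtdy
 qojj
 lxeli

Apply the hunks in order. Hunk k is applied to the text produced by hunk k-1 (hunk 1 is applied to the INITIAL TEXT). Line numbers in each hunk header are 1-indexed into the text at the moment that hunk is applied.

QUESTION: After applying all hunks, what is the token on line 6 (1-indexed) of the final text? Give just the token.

Hunk 1: at line 5 remove [bucyp,idctd] add [navge] -> 12 lines: orobr xdm iwgz fkgoe bzmey vkvy navge elvv jeuyh xbh lxeli jdbgs
Hunk 2: at line 4 remove [vkvy,navge] add [zovk] -> 11 lines: orobr xdm iwgz fkgoe bzmey zovk elvv jeuyh xbh lxeli jdbgs
Hunk 3: at line 5 remove [zovk,elvv] add [qlo,lkom] -> 11 lines: orobr xdm iwgz fkgoe bzmey qlo lkom jeuyh xbh lxeli jdbgs
Hunk 4: at line 4 remove [bzmey,qlo] add [khein,qkwjx] -> 11 lines: orobr xdm iwgz fkgoe khein qkwjx lkom jeuyh xbh lxeli jdbgs
Hunk 5: at line 6 remove [lkom,jeuyh,xbh] add [qojj] -> 9 lines: orobr xdm iwgz fkgoe khein qkwjx qojj lxeli jdbgs
Hunk 6: at line 3 remove [fkgoe,khein] add [meb,bkxc,isn] -> 10 lines: orobr xdm iwgz meb bkxc isn qkwjx qojj lxeli jdbgs
Hunk 7: at line 3 remove [bkxc,isn,qkwjx] add [vvtdy] -> 8 lines: orobr xdm iwgz meb vvtdy qojj lxeli jdbgs
Final line 6: qojj

Answer: qojj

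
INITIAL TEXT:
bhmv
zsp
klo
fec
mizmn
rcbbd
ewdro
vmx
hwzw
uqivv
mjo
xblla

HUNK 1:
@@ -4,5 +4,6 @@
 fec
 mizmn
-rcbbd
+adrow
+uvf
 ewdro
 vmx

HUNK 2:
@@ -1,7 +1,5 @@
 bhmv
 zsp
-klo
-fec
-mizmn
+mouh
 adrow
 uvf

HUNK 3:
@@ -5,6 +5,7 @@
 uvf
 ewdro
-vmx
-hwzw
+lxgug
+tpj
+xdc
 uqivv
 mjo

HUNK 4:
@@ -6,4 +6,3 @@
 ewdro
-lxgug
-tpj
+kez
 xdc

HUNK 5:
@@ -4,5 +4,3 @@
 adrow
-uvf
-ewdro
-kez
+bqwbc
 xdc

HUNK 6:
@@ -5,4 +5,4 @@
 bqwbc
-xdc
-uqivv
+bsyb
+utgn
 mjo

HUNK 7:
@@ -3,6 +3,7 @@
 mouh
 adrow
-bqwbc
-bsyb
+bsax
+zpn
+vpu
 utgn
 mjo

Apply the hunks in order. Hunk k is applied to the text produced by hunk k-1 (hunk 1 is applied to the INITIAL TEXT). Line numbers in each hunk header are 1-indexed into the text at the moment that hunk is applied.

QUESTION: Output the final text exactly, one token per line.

Answer: bhmv
zsp
mouh
adrow
bsax
zpn
vpu
utgn
mjo
xblla

Derivation:
Hunk 1: at line 4 remove [rcbbd] add [adrow,uvf] -> 13 lines: bhmv zsp klo fec mizmn adrow uvf ewdro vmx hwzw uqivv mjo xblla
Hunk 2: at line 1 remove [klo,fec,mizmn] add [mouh] -> 11 lines: bhmv zsp mouh adrow uvf ewdro vmx hwzw uqivv mjo xblla
Hunk 3: at line 5 remove [vmx,hwzw] add [lxgug,tpj,xdc] -> 12 lines: bhmv zsp mouh adrow uvf ewdro lxgug tpj xdc uqivv mjo xblla
Hunk 4: at line 6 remove [lxgug,tpj] add [kez] -> 11 lines: bhmv zsp mouh adrow uvf ewdro kez xdc uqivv mjo xblla
Hunk 5: at line 4 remove [uvf,ewdro,kez] add [bqwbc] -> 9 lines: bhmv zsp mouh adrow bqwbc xdc uqivv mjo xblla
Hunk 6: at line 5 remove [xdc,uqivv] add [bsyb,utgn] -> 9 lines: bhmv zsp mouh adrow bqwbc bsyb utgn mjo xblla
Hunk 7: at line 3 remove [bqwbc,bsyb] add [bsax,zpn,vpu] -> 10 lines: bhmv zsp mouh adrow bsax zpn vpu utgn mjo xblla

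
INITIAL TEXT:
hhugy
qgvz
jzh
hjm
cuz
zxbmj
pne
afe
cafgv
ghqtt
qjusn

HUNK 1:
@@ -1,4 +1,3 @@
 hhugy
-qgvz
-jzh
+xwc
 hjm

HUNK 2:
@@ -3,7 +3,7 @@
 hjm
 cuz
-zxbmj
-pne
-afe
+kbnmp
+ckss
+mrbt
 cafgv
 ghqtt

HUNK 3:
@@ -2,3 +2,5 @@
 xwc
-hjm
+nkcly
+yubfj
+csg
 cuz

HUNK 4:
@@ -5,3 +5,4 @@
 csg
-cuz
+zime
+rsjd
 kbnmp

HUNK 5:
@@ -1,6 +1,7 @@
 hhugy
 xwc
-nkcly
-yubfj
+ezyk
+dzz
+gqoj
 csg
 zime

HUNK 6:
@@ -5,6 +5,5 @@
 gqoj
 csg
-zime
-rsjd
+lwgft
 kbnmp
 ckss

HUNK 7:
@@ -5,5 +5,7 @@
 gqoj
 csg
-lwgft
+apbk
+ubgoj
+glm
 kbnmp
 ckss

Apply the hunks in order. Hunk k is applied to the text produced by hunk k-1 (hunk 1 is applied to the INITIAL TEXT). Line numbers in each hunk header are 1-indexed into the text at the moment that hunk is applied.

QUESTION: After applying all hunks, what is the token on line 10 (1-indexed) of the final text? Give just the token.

Answer: kbnmp

Derivation:
Hunk 1: at line 1 remove [qgvz,jzh] add [xwc] -> 10 lines: hhugy xwc hjm cuz zxbmj pne afe cafgv ghqtt qjusn
Hunk 2: at line 3 remove [zxbmj,pne,afe] add [kbnmp,ckss,mrbt] -> 10 lines: hhugy xwc hjm cuz kbnmp ckss mrbt cafgv ghqtt qjusn
Hunk 3: at line 2 remove [hjm] add [nkcly,yubfj,csg] -> 12 lines: hhugy xwc nkcly yubfj csg cuz kbnmp ckss mrbt cafgv ghqtt qjusn
Hunk 4: at line 5 remove [cuz] add [zime,rsjd] -> 13 lines: hhugy xwc nkcly yubfj csg zime rsjd kbnmp ckss mrbt cafgv ghqtt qjusn
Hunk 5: at line 1 remove [nkcly,yubfj] add [ezyk,dzz,gqoj] -> 14 lines: hhugy xwc ezyk dzz gqoj csg zime rsjd kbnmp ckss mrbt cafgv ghqtt qjusn
Hunk 6: at line 5 remove [zime,rsjd] add [lwgft] -> 13 lines: hhugy xwc ezyk dzz gqoj csg lwgft kbnmp ckss mrbt cafgv ghqtt qjusn
Hunk 7: at line 5 remove [lwgft] add [apbk,ubgoj,glm] -> 15 lines: hhugy xwc ezyk dzz gqoj csg apbk ubgoj glm kbnmp ckss mrbt cafgv ghqtt qjusn
Final line 10: kbnmp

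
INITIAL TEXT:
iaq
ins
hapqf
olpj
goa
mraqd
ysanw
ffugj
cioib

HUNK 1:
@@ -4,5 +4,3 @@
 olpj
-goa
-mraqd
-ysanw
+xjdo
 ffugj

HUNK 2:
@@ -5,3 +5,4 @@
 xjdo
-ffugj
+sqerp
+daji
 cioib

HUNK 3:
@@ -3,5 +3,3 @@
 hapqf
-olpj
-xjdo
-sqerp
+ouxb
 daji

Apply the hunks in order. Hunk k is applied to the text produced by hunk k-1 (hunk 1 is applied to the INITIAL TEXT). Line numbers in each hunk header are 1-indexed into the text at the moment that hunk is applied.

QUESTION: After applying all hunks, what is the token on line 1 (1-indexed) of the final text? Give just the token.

Answer: iaq

Derivation:
Hunk 1: at line 4 remove [goa,mraqd,ysanw] add [xjdo] -> 7 lines: iaq ins hapqf olpj xjdo ffugj cioib
Hunk 2: at line 5 remove [ffugj] add [sqerp,daji] -> 8 lines: iaq ins hapqf olpj xjdo sqerp daji cioib
Hunk 3: at line 3 remove [olpj,xjdo,sqerp] add [ouxb] -> 6 lines: iaq ins hapqf ouxb daji cioib
Final line 1: iaq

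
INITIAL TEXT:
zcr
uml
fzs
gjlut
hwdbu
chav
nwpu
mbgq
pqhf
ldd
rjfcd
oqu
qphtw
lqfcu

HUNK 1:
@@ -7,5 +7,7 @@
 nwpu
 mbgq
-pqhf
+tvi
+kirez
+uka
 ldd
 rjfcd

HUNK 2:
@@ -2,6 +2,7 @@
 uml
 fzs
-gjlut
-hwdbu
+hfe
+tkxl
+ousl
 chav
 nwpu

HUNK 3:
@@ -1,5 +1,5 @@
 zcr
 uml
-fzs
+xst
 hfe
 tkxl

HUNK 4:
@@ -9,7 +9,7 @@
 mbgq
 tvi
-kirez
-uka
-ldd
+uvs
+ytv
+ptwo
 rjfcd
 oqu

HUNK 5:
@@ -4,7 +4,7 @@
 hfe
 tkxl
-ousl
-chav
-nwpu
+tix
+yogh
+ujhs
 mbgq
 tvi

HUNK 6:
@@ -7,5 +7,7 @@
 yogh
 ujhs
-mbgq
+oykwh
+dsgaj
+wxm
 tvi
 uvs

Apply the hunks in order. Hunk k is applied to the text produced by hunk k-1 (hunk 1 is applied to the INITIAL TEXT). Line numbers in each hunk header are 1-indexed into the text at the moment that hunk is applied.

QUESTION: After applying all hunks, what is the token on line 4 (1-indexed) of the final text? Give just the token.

Answer: hfe

Derivation:
Hunk 1: at line 7 remove [pqhf] add [tvi,kirez,uka] -> 16 lines: zcr uml fzs gjlut hwdbu chav nwpu mbgq tvi kirez uka ldd rjfcd oqu qphtw lqfcu
Hunk 2: at line 2 remove [gjlut,hwdbu] add [hfe,tkxl,ousl] -> 17 lines: zcr uml fzs hfe tkxl ousl chav nwpu mbgq tvi kirez uka ldd rjfcd oqu qphtw lqfcu
Hunk 3: at line 1 remove [fzs] add [xst] -> 17 lines: zcr uml xst hfe tkxl ousl chav nwpu mbgq tvi kirez uka ldd rjfcd oqu qphtw lqfcu
Hunk 4: at line 9 remove [kirez,uka,ldd] add [uvs,ytv,ptwo] -> 17 lines: zcr uml xst hfe tkxl ousl chav nwpu mbgq tvi uvs ytv ptwo rjfcd oqu qphtw lqfcu
Hunk 5: at line 4 remove [ousl,chav,nwpu] add [tix,yogh,ujhs] -> 17 lines: zcr uml xst hfe tkxl tix yogh ujhs mbgq tvi uvs ytv ptwo rjfcd oqu qphtw lqfcu
Hunk 6: at line 7 remove [mbgq] add [oykwh,dsgaj,wxm] -> 19 lines: zcr uml xst hfe tkxl tix yogh ujhs oykwh dsgaj wxm tvi uvs ytv ptwo rjfcd oqu qphtw lqfcu
Final line 4: hfe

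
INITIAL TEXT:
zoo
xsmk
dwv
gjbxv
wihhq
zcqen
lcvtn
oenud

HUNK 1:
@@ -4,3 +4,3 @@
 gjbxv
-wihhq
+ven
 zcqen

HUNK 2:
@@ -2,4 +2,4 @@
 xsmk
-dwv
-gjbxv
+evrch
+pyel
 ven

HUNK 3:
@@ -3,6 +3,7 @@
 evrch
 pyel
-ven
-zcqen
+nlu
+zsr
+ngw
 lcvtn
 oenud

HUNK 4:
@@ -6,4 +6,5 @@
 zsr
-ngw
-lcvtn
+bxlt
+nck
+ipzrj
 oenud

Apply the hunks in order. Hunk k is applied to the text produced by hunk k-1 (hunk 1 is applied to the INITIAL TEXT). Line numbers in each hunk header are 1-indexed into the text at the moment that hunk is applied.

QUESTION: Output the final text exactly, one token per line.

Answer: zoo
xsmk
evrch
pyel
nlu
zsr
bxlt
nck
ipzrj
oenud

Derivation:
Hunk 1: at line 4 remove [wihhq] add [ven] -> 8 lines: zoo xsmk dwv gjbxv ven zcqen lcvtn oenud
Hunk 2: at line 2 remove [dwv,gjbxv] add [evrch,pyel] -> 8 lines: zoo xsmk evrch pyel ven zcqen lcvtn oenud
Hunk 3: at line 3 remove [ven,zcqen] add [nlu,zsr,ngw] -> 9 lines: zoo xsmk evrch pyel nlu zsr ngw lcvtn oenud
Hunk 4: at line 6 remove [ngw,lcvtn] add [bxlt,nck,ipzrj] -> 10 lines: zoo xsmk evrch pyel nlu zsr bxlt nck ipzrj oenud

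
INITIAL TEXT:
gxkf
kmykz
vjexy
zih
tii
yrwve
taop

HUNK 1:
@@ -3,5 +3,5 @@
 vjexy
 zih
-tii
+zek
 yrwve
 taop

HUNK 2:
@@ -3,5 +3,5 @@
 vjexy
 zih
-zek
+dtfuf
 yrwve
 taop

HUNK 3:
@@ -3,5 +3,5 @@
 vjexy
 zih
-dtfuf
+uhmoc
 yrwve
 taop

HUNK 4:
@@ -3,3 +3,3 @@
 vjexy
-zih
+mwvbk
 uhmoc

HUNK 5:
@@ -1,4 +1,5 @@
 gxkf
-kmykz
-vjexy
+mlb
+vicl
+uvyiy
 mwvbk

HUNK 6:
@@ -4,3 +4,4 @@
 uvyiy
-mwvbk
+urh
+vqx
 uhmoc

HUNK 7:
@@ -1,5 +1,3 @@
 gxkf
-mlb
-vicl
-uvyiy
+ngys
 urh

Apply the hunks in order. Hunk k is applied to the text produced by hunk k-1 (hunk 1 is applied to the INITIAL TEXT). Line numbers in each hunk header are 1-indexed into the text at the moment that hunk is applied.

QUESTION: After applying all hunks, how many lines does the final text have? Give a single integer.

Answer: 7

Derivation:
Hunk 1: at line 3 remove [tii] add [zek] -> 7 lines: gxkf kmykz vjexy zih zek yrwve taop
Hunk 2: at line 3 remove [zek] add [dtfuf] -> 7 lines: gxkf kmykz vjexy zih dtfuf yrwve taop
Hunk 3: at line 3 remove [dtfuf] add [uhmoc] -> 7 lines: gxkf kmykz vjexy zih uhmoc yrwve taop
Hunk 4: at line 3 remove [zih] add [mwvbk] -> 7 lines: gxkf kmykz vjexy mwvbk uhmoc yrwve taop
Hunk 5: at line 1 remove [kmykz,vjexy] add [mlb,vicl,uvyiy] -> 8 lines: gxkf mlb vicl uvyiy mwvbk uhmoc yrwve taop
Hunk 6: at line 4 remove [mwvbk] add [urh,vqx] -> 9 lines: gxkf mlb vicl uvyiy urh vqx uhmoc yrwve taop
Hunk 7: at line 1 remove [mlb,vicl,uvyiy] add [ngys] -> 7 lines: gxkf ngys urh vqx uhmoc yrwve taop
Final line count: 7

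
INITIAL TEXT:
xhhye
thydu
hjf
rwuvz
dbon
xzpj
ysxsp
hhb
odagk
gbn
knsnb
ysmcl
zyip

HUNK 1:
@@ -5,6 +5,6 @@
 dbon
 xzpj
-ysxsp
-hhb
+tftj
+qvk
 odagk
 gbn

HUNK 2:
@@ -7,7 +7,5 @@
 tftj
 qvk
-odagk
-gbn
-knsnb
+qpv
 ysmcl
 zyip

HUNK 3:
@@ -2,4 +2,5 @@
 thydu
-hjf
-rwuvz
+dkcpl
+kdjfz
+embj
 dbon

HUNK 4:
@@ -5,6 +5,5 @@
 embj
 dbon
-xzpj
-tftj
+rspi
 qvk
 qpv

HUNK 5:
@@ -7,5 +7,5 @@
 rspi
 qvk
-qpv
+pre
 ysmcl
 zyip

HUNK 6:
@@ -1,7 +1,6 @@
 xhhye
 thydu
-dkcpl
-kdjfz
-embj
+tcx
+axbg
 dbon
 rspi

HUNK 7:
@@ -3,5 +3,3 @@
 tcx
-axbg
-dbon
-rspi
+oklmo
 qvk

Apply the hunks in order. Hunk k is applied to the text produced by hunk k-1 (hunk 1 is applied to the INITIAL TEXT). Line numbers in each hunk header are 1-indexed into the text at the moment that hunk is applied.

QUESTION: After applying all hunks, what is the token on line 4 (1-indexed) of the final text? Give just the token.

Answer: oklmo

Derivation:
Hunk 1: at line 5 remove [ysxsp,hhb] add [tftj,qvk] -> 13 lines: xhhye thydu hjf rwuvz dbon xzpj tftj qvk odagk gbn knsnb ysmcl zyip
Hunk 2: at line 7 remove [odagk,gbn,knsnb] add [qpv] -> 11 lines: xhhye thydu hjf rwuvz dbon xzpj tftj qvk qpv ysmcl zyip
Hunk 3: at line 2 remove [hjf,rwuvz] add [dkcpl,kdjfz,embj] -> 12 lines: xhhye thydu dkcpl kdjfz embj dbon xzpj tftj qvk qpv ysmcl zyip
Hunk 4: at line 5 remove [xzpj,tftj] add [rspi] -> 11 lines: xhhye thydu dkcpl kdjfz embj dbon rspi qvk qpv ysmcl zyip
Hunk 5: at line 7 remove [qpv] add [pre] -> 11 lines: xhhye thydu dkcpl kdjfz embj dbon rspi qvk pre ysmcl zyip
Hunk 6: at line 1 remove [dkcpl,kdjfz,embj] add [tcx,axbg] -> 10 lines: xhhye thydu tcx axbg dbon rspi qvk pre ysmcl zyip
Hunk 7: at line 3 remove [axbg,dbon,rspi] add [oklmo] -> 8 lines: xhhye thydu tcx oklmo qvk pre ysmcl zyip
Final line 4: oklmo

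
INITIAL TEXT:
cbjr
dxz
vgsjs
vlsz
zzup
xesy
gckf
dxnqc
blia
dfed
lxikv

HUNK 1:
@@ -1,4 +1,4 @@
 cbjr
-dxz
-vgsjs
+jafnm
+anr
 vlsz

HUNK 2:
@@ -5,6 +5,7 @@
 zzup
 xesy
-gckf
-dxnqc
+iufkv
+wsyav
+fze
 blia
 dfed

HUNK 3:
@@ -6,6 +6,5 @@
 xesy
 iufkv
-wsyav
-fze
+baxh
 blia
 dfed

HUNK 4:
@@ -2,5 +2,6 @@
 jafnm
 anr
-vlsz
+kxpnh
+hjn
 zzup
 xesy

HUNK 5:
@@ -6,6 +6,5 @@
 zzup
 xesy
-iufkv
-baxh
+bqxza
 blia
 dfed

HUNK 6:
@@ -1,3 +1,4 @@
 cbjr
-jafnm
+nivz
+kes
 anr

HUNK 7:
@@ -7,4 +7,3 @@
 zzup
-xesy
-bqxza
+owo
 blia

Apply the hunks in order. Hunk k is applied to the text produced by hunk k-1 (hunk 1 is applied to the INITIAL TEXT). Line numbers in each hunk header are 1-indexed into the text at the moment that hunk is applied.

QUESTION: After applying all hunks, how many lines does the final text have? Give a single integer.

Answer: 11

Derivation:
Hunk 1: at line 1 remove [dxz,vgsjs] add [jafnm,anr] -> 11 lines: cbjr jafnm anr vlsz zzup xesy gckf dxnqc blia dfed lxikv
Hunk 2: at line 5 remove [gckf,dxnqc] add [iufkv,wsyav,fze] -> 12 lines: cbjr jafnm anr vlsz zzup xesy iufkv wsyav fze blia dfed lxikv
Hunk 3: at line 6 remove [wsyav,fze] add [baxh] -> 11 lines: cbjr jafnm anr vlsz zzup xesy iufkv baxh blia dfed lxikv
Hunk 4: at line 2 remove [vlsz] add [kxpnh,hjn] -> 12 lines: cbjr jafnm anr kxpnh hjn zzup xesy iufkv baxh blia dfed lxikv
Hunk 5: at line 6 remove [iufkv,baxh] add [bqxza] -> 11 lines: cbjr jafnm anr kxpnh hjn zzup xesy bqxza blia dfed lxikv
Hunk 6: at line 1 remove [jafnm] add [nivz,kes] -> 12 lines: cbjr nivz kes anr kxpnh hjn zzup xesy bqxza blia dfed lxikv
Hunk 7: at line 7 remove [xesy,bqxza] add [owo] -> 11 lines: cbjr nivz kes anr kxpnh hjn zzup owo blia dfed lxikv
Final line count: 11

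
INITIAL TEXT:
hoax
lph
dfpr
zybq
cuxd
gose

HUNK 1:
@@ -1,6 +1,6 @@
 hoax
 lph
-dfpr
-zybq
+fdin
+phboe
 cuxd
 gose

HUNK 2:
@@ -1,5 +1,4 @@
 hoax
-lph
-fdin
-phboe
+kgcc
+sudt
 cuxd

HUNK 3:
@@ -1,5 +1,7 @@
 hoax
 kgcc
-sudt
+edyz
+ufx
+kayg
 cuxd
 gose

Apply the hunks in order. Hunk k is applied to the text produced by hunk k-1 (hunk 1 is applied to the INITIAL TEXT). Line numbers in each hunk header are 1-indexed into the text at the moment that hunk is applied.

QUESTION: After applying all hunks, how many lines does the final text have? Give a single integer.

Answer: 7

Derivation:
Hunk 1: at line 1 remove [dfpr,zybq] add [fdin,phboe] -> 6 lines: hoax lph fdin phboe cuxd gose
Hunk 2: at line 1 remove [lph,fdin,phboe] add [kgcc,sudt] -> 5 lines: hoax kgcc sudt cuxd gose
Hunk 3: at line 1 remove [sudt] add [edyz,ufx,kayg] -> 7 lines: hoax kgcc edyz ufx kayg cuxd gose
Final line count: 7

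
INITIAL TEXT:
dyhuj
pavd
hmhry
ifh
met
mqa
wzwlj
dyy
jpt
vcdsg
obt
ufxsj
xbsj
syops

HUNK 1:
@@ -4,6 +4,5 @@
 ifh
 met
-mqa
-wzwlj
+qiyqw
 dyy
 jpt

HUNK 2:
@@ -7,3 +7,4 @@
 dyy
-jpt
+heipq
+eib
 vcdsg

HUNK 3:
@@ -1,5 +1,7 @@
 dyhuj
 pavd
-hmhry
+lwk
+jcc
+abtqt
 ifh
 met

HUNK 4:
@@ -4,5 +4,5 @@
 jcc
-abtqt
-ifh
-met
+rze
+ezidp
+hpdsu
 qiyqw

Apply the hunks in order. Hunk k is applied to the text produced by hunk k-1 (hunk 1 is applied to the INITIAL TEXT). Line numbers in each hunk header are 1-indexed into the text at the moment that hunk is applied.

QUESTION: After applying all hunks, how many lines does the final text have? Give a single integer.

Answer: 16

Derivation:
Hunk 1: at line 4 remove [mqa,wzwlj] add [qiyqw] -> 13 lines: dyhuj pavd hmhry ifh met qiyqw dyy jpt vcdsg obt ufxsj xbsj syops
Hunk 2: at line 7 remove [jpt] add [heipq,eib] -> 14 lines: dyhuj pavd hmhry ifh met qiyqw dyy heipq eib vcdsg obt ufxsj xbsj syops
Hunk 3: at line 1 remove [hmhry] add [lwk,jcc,abtqt] -> 16 lines: dyhuj pavd lwk jcc abtqt ifh met qiyqw dyy heipq eib vcdsg obt ufxsj xbsj syops
Hunk 4: at line 4 remove [abtqt,ifh,met] add [rze,ezidp,hpdsu] -> 16 lines: dyhuj pavd lwk jcc rze ezidp hpdsu qiyqw dyy heipq eib vcdsg obt ufxsj xbsj syops
Final line count: 16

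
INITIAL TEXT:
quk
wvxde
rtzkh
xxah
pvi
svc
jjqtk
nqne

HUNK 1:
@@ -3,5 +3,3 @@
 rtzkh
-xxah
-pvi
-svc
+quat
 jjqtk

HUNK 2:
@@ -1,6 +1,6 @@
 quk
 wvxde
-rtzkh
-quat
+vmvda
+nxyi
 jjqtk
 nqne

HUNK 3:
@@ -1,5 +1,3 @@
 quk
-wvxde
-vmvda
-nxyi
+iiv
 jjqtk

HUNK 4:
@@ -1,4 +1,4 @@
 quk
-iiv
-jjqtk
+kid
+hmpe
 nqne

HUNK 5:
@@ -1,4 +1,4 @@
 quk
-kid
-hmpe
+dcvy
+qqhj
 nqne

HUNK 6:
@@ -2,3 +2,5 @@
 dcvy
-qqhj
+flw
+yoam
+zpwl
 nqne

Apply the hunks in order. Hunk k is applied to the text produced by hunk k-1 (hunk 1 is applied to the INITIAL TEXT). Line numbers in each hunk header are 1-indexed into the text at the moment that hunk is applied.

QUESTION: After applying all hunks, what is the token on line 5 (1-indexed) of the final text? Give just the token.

Hunk 1: at line 3 remove [xxah,pvi,svc] add [quat] -> 6 lines: quk wvxde rtzkh quat jjqtk nqne
Hunk 2: at line 1 remove [rtzkh,quat] add [vmvda,nxyi] -> 6 lines: quk wvxde vmvda nxyi jjqtk nqne
Hunk 3: at line 1 remove [wvxde,vmvda,nxyi] add [iiv] -> 4 lines: quk iiv jjqtk nqne
Hunk 4: at line 1 remove [iiv,jjqtk] add [kid,hmpe] -> 4 lines: quk kid hmpe nqne
Hunk 5: at line 1 remove [kid,hmpe] add [dcvy,qqhj] -> 4 lines: quk dcvy qqhj nqne
Hunk 6: at line 2 remove [qqhj] add [flw,yoam,zpwl] -> 6 lines: quk dcvy flw yoam zpwl nqne
Final line 5: zpwl

Answer: zpwl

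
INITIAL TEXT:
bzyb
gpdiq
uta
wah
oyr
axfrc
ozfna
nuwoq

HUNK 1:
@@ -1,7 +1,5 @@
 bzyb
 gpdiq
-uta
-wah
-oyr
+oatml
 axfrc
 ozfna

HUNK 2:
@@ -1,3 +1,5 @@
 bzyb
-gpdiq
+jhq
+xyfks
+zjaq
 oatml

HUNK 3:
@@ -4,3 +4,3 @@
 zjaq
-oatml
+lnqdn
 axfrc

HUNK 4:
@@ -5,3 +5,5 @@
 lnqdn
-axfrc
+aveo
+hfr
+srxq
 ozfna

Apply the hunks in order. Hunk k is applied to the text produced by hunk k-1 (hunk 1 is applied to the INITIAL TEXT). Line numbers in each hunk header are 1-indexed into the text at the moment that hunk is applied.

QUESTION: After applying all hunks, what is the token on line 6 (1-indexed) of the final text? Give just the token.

Hunk 1: at line 1 remove [uta,wah,oyr] add [oatml] -> 6 lines: bzyb gpdiq oatml axfrc ozfna nuwoq
Hunk 2: at line 1 remove [gpdiq] add [jhq,xyfks,zjaq] -> 8 lines: bzyb jhq xyfks zjaq oatml axfrc ozfna nuwoq
Hunk 3: at line 4 remove [oatml] add [lnqdn] -> 8 lines: bzyb jhq xyfks zjaq lnqdn axfrc ozfna nuwoq
Hunk 4: at line 5 remove [axfrc] add [aveo,hfr,srxq] -> 10 lines: bzyb jhq xyfks zjaq lnqdn aveo hfr srxq ozfna nuwoq
Final line 6: aveo

Answer: aveo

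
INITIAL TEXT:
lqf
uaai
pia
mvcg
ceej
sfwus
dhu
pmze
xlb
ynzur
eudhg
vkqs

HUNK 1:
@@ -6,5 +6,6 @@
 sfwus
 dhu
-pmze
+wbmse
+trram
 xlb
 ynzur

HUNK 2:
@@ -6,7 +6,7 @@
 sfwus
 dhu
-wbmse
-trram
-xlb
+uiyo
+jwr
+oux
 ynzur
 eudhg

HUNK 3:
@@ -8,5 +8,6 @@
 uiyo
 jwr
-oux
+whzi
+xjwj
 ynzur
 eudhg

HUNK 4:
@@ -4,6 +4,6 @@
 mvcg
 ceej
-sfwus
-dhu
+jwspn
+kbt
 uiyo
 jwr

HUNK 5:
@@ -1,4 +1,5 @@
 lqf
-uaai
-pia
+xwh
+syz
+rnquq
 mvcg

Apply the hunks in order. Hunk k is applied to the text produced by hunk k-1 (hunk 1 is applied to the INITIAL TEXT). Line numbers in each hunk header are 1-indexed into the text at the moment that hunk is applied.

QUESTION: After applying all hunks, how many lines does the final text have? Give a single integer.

Hunk 1: at line 6 remove [pmze] add [wbmse,trram] -> 13 lines: lqf uaai pia mvcg ceej sfwus dhu wbmse trram xlb ynzur eudhg vkqs
Hunk 2: at line 6 remove [wbmse,trram,xlb] add [uiyo,jwr,oux] -> 13 lines: lqf uaai pia mvcg ceej sfwus dhu uiyo jwr oux ynzur eudhg vkqs
Hunk 3: at line 8 remove [oux] add [whzi,xjwj] -> 14 lines: lqf uaai pia mvcg ceej sfwus dhu uiyo jwr whzi xjwj ynzur eudhg vkqs
Hunk 4: at line 4 remove [sfwus,dhu] add [jwspn,kbt] -> 14 lines: lqf uaai pia mvcg ceej jwspn kbt uiyo jwr whzi xjwj ynzur eudhg vkqs
Hunk 5: at line 1 remove [uaai,pia] add [xwh,syz,rnquq] -> 15 lines: lqf xwh syz rnquq mvcg ceej jwspn kbt uiyo jwr whzi xjwj ynzur eudhg vkqs
Final line count: 15

Answer: 15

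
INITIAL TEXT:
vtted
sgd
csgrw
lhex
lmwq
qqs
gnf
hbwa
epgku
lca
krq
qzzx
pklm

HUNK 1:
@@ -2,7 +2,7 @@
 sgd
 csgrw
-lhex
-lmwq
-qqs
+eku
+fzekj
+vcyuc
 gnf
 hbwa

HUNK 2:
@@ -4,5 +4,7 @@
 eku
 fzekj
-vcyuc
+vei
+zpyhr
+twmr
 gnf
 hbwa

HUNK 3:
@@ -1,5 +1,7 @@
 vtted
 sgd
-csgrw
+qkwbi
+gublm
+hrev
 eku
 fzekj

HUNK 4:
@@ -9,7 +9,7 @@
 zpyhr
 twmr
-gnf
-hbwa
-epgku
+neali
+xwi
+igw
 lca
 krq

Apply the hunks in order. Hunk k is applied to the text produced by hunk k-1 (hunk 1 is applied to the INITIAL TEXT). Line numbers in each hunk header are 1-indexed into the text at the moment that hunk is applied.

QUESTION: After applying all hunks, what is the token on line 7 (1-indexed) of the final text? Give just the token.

Answer: fzekj

Derivation:
Hunk 1: at line 2 remove [lhex,lmwq,qqs] add [eku,fzekj,vcyuc] -> 13 lines: vtted sgd csgrw eku fzekj vcyuc gnf hbwa epgku lca krq qzzx pklm
Hunk 2: at line 4 remove [vcyuc] add [vei,zpyhr,twmr] -> 15 lines: vtted sgd csgrw eku fzekj vei zpyhr twmr gnf hbwa epgku lca krq qzzx pklm
Hunk 3: at line 1 remove [csgrw] add [qkwbi,gublm,hrev] -> 17 lines: vtted sgd qkwbi gublm hrev eku fzekj vei zpyhr twmr gnf hbwa epgku lca krq qzzx pklm
Hunk 4: at line 9 remove [gnf,hbwa,epgku] add [neali,xwi,igw] -> 17 lines: vtted sgd qkwbi gublm hrev eku fzekj vei zpyhr twmr neali xwi igw lca krq qzzx pklm
Final line 7: fzekj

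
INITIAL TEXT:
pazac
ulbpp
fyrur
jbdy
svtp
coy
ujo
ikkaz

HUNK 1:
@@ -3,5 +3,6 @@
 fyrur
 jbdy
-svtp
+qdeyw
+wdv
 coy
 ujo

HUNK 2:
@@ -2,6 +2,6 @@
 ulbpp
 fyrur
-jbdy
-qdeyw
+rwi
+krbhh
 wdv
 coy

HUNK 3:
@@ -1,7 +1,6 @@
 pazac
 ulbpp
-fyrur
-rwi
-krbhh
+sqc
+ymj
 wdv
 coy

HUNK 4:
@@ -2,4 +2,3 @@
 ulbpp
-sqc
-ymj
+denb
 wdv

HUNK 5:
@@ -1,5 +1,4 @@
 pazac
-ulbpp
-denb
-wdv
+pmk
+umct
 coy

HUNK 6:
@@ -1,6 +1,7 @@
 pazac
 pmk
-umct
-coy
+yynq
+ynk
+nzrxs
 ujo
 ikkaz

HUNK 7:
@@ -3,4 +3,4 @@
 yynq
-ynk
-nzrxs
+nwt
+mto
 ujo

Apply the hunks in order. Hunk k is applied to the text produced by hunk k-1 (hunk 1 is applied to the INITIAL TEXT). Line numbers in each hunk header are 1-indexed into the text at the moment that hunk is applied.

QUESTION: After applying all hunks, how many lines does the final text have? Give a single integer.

Hunk 1: at line 3 remove [svtp] add [qdeyw,wdv] -> 9 lines: pazac ulbpp fyrur jbdy qdeyw wdv coy ujo ikkaz
Hunk 2: at line 2 remove [jbdy,qdeyw] add [rwi,krbhh] -> 9 lines: pazac ulbpp fyrur rwi krbhh wdv coy ujo ikkaz
Hunk 3: at line 1 remove [fyrur,rwi,krbhh] add [sqc,ymj] -> 8 lines: pazac ulbpp sqc ymj wdv coy ujo ikkaz
Hunk 4: at line 2 remove [sqc,ymj] add [denb] -> 7 lines: pazac ulbpp denb wdv coy ujo ikkaz
Hunk 5: at line 1 remove [ulbpp,denb,wdv] add [pmk,umct] -> 6 lines: pazac pmk umct coy ujo ikkaz
Hunk 6: at line 1 remove [umct,coy] add [yynq,ynk,nzrxs] -> 7 lines: pazac pmk yynq ynk nzrxs ujo ikkaz
Hunk 7: at line 3 remove [ynk,nzrxs] add [nwt,mto] -> 7 lines: pazac pmk yynq nwt mto ujo ikkaz
Final line count: 7

Answer: 7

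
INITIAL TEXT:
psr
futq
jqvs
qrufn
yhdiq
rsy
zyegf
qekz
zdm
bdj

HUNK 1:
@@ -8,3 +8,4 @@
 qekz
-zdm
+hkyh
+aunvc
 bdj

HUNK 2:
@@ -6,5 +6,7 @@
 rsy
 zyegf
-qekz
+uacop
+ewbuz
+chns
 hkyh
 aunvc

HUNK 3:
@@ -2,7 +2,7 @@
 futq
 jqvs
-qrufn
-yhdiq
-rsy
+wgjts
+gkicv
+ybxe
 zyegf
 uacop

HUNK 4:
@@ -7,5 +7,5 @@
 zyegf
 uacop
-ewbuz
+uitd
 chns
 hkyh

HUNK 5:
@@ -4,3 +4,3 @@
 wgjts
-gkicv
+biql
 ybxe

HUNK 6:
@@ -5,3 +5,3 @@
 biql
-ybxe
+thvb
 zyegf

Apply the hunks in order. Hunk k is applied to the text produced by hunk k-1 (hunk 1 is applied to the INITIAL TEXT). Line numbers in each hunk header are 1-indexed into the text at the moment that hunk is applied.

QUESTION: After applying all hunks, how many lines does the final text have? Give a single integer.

Hunk 1: at line 8 remove [zdm] add [hkyh,aunvc] -> 11 lines: psr futq jqvs qrufn yhdiq rsy zyegf qekz hkyh aunvc bdj
Hunk 2: at line 6 remove [qekz] add [uacop,ewbuz,chns] -> 13 lines: psr futq jqvs qrufn yhdiq rsy zyegf uacop ewbuz chns hkyh aunvc bdj
Hunk 3: at line 2 remove [qrufn,yhdiq,rsy] add [wgjts,gkicv,ybxe] -> 13 lines: psr futq jqvs wgjts gkicv ybxe zyegf uacop ewbuz chns hkyh aunvc bdj
Hunk 4: at line 7 remove [ewbuz] add [uitd] -> 13 lines: psr futq jqvs wgjts gkicv ybxe zyegf uacop uitd chns hkyh aunvc bdj
Hunk 5: at line 4 remove [gkicv] add [biql] -> 13 lines: psr futq jqvs wgjts biql ybxe zyegf uacop uitd chns hkyh aunvc bdj
Hunk 6: at line 5 remove [ybxe] add [thvb] -> 13 lines: psr futq jqvs wgjts biql thvb zyegf uacop uitd chns hkyh aunvc bdj
Final line count: 13

Answer: 13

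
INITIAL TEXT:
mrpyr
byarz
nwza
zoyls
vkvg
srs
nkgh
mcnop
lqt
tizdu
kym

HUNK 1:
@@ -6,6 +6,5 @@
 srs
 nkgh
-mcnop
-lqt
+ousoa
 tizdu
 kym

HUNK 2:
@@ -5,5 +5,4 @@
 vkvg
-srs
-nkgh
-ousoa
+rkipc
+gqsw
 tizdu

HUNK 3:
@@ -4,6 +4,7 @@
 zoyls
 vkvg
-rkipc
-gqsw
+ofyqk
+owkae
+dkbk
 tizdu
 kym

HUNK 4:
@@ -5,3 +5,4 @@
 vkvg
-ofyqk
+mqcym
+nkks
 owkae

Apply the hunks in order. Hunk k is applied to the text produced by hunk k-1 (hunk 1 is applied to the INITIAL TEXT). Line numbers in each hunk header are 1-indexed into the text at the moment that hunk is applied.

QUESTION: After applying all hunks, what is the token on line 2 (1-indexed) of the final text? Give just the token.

Answer: byarz

Derivation:
Hunk 1: at line 6 remove [mcnop,lqt] add [ousoa] -> 10 lines: mrpyr byarz nwza zoyls vkvg srs nkgh ousoa tizdu kym
Hunk 2: at line 5 remove [srs,nkgh,ousoa] add [rkipc,gqsw] -> 9 lines: mrpyr byarz nwza zoyls vkvg rkipc gqsw tizdu kym
Hunk 3: at line 4 remove [rkipc,gqsw] add [ofyqk,owkae,dkbk] -> 10 lines: mrpyr byarz nwza zoyls vkvg ofyqk owkae dkbk tizdu kym
Hunk 4: at line 5 remove [ofyqk] add [mqcym,nkks] -> 11 lines: mrpyr byarz nwza zoyls vkvg mqcym nkks owkae dkbk tizdu kym
Final line 2: byarz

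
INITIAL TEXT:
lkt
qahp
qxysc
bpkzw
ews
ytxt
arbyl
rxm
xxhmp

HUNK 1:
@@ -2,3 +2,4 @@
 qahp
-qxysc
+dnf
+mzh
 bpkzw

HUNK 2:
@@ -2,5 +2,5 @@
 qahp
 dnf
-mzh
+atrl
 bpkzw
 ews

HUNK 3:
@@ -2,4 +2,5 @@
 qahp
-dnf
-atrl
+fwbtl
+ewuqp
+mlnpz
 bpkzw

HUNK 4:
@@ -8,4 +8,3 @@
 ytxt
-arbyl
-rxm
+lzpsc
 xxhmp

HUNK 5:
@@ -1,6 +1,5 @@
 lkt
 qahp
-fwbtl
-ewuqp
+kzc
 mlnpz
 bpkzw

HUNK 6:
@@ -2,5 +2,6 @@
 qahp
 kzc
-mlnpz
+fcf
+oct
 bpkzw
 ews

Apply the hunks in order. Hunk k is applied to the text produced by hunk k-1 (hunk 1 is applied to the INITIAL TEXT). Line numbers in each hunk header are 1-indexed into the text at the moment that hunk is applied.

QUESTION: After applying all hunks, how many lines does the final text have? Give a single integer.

Hunk 1: at line 2 remove [qxysc] add [dnf,mzh] -> 10 lines: lkt qahp dnf mzh bpkzw ews ytxt arbyl rxm xxhmp
Hunk 2: at line 2 remove [mzh] add [atrl] -> 10 lines: lkt qahp dnf atrl bpkzw ews ytxt arbyl rxm xxhmp
Hunk 3: at line 2 remove [dnf,atrl] add [fwbtl,ewuqp,mlnpz] -> 11 lines: lkt qahp fwbtl ewuqp mlnpz bpkzw ews ytxt arbyl rxm xxhmp
Hunk 4: at line 8 remove [arbyl,rxm] add [lzpsc] -> 10 lines: lkt qahp fwbtl ewuqp mlnpz bpkzw ews ytxt lzpsc xxhmp
Hunk 5: at line 1 remove [fwbtl,ewuqp] add [kzc] -> 9 lines: lkt qahp kzc mlnpz bpkzw ews ytxt lzpsc xxhmp
Hunk 6: at line 2 remove [mlnpz] add [fcf,oct] -> 10 lines: lkt qahp kzc fcf oct bpkzw ews ytxt lzpsc xxhmp
Final line count: 10

Answer: 10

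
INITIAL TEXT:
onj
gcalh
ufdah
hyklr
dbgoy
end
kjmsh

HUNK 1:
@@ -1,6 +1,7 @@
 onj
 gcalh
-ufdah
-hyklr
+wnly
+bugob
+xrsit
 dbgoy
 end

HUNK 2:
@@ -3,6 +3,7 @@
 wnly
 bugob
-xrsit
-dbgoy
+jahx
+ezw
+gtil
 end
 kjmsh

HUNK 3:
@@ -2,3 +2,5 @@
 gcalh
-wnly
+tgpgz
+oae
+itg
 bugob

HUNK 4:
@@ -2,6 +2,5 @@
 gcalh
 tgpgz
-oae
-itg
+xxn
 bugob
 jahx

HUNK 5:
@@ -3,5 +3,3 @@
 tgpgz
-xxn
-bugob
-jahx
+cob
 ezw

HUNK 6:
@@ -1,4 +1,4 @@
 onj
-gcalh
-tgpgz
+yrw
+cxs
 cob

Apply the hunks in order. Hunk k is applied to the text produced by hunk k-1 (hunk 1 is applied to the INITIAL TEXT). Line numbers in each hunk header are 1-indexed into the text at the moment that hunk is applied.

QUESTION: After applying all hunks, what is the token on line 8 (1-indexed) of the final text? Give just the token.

Answer: kjmsh

Derivation:
Hunk 1: at line 1 remove [ufdah,hyklr] add [wnly,bugob,xrsit] -> 8 lines: onj gcalh wnly bugob xrsit dbgoy end kjmsh
Hunk 2: at line 3 remove [xrsit,dbgoy] add [jahx,ezw,gtil] -> 9 lines: onj gcalh wnly bugob jahx ezw gtil end kjmsh
Hunk 3: at line 2 remove [wnly] add [tgpgz,oae,itg] -> 11 lines: onj gcalh tgpgz oae itg bugob jahx ezw gtil end kjmsh
Hunk 4: at line 2 remove [oae,itg] add [xxn] -> 10 lines: onj gcalh tgpgz xxn bugob jahx ezw gtil end kjmsh
Hunk 5: at line 3 remove [xxn,bugob,jahx] add [cob] -> 8 lines: onj gcalh tgpgz cob ezw gtil end kjmsh
Hunk 6: at line 1 remove [gcalh,tgpgz] add [yrw,cxs] -> 8 lines: onj yrw cxs cob ezw gtil end kjmsh
Final line 8: kjmsh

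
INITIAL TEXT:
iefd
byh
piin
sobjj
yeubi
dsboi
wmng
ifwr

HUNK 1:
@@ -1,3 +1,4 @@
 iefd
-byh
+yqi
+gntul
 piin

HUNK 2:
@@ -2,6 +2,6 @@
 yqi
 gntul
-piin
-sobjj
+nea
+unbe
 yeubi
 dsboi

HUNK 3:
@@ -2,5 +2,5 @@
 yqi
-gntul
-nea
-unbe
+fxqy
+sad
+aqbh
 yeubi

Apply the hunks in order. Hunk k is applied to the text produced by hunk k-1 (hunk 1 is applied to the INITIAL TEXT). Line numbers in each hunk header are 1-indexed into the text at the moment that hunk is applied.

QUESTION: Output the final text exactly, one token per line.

Answer: iefd
yqi
fxqy
sad
aqbh
yeubi
dsboi
wmng
ifwr

Derivation:
Hunk 1: at line 1 remove [byh] add [yqi,gntul] -> 9 lines: iefd yqi gntul piin sobjj yeubi dsboi wmng ifwr
Hunk 2: at line 2 remove [piin,sobjj] add [nea,unbe] -> 9 lines: iefd yqi gntul nea unbe yeubi dsboi wmng ifwr
Hunk 3: at line 2 remove [gntul,nea,unbe] add [fxqy,sad,aqbh] -> 9 lines: iefd yqi fxqy sad aqbh yeubi dsboi wmng ifwr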